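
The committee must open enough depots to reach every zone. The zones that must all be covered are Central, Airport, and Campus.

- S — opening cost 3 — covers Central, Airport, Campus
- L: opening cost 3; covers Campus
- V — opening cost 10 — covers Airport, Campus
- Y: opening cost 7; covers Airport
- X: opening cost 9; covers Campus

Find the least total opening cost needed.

This is a weighted set-cover instance.
S alone covers Central, Airport, Campus — every zone.
Total opening cost: 3.

3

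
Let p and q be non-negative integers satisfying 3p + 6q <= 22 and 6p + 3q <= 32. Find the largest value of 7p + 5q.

The continuous relaxation peaks at (4.67, 1.33) with value 39.33; rounding to a feasible lattice point costs some objective.
(p,q)=(5,0): 3·5+6·0=15≤22, 6·5+3·0=30≤32, objective 35.
(p,q)=(4,1): 3·4+6·1=18≤22, 6·4+3·1=27≤32, objective 33.
(p,q)=(3,2): 3·3+6·2=21≤22, 6·3+3·2=24≤32, objective 31.
Maximum is 35 at (p,q)=(5,0).

35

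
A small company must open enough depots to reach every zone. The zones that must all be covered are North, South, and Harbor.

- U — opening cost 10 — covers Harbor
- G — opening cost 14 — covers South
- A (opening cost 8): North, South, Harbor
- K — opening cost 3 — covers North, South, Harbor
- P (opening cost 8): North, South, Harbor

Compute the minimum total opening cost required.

This is a weighted set-cover instance.
K alone covers North, South, Harbor — every zone.
Total opening cost: 3.
No cover costs less than 3.

3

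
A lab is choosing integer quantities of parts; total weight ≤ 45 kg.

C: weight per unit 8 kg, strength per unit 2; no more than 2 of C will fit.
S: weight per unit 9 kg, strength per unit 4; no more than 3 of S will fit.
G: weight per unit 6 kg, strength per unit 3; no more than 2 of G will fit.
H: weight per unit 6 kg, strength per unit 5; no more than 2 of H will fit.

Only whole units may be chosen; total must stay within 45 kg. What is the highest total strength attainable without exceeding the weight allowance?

This is a bounded integer knapsack.
Take 3×S, 1×G, and 2×H: weight 45 ≤ 45, strength 3·4 + 1·3 + 2·5 = 25.
H has the best ratio (5/6) and is taken to its limit of 2; remaining capacity is filled optimally with the others.

25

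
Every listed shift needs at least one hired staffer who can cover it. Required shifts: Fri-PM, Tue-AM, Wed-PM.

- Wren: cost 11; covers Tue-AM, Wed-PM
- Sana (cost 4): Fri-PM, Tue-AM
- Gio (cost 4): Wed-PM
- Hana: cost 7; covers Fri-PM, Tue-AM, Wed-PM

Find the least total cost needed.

7

This is a weighted set-cover instance.
Hana alone covers Fri-PM, Tue-AM, Wed-PM — every shift.
Total cost: 7.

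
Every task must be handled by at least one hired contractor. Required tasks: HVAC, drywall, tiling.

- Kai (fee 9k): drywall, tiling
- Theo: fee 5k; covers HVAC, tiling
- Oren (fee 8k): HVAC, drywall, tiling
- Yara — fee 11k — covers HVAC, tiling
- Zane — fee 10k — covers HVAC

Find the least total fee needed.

8

The greedy cost-per-new-task heuristic would pick Theo and Oren for 13, but a cheaper cover exists.
Oren alone covers HVAC, drywall, tiling — every task.
Total fee: 8.
No cover costs less than 8.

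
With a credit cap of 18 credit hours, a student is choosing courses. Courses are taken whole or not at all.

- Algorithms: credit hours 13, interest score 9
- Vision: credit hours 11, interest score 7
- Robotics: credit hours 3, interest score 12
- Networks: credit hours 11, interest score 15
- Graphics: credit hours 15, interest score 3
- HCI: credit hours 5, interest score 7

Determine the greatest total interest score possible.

27

Allowing fractional choices, the relaxed optimum would be about 32.6, but courses are indivisible.
Robotics + Networks: credit hours 3 + 11 = 14 ≤ 18, interest score 12 + 15 = 27.
Networks + HCI: credit hours 11 + 5 = 16 ≤ 18, interest score 15 + 7 = 22.
Best is Robotics and Networks with total interest score 27.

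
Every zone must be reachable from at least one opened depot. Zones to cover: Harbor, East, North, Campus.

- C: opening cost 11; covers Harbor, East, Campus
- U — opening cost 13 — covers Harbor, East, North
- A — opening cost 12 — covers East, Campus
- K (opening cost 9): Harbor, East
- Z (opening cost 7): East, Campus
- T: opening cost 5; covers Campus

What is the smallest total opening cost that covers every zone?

18

The greedy cost-per-new-zone heuristic would pick Z and U for 20, but a cheaper cover exists.
Choose U and T: together they cover Harbor, East, North, Campus — every zone.
Total opening cost: 13 + 5 = 18.
No cover costs less than 18.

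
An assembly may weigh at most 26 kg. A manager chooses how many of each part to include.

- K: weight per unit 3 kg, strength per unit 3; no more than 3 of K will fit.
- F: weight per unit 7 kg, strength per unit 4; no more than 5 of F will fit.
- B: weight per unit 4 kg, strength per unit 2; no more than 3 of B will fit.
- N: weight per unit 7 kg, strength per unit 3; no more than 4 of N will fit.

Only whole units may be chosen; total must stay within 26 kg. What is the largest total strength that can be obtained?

3×K and 2×F: weight 23 ≤ 26, strength 3·3 + 2·4 = 17.
3×K, 1×F, and 2×B: weight 24 ≤ 26, strength 3·3 + 1·4 + 2·2 = 17.
Best is 17.

17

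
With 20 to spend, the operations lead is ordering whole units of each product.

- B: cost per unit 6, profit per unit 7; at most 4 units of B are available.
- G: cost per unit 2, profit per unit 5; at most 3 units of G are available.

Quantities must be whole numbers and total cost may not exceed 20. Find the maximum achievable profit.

G has the best ratio (5/2); taking only G gives at most 3×5 = 15 (stopped by the supply cap of 3).
Mixing does better — 2×B and 3×G: cost 18 ≤ 20, profit 2·7 + 3·5 = 29.

29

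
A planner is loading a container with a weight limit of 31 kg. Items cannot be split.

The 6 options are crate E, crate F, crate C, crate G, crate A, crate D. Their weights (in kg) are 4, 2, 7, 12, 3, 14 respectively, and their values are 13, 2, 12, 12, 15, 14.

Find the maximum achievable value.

56

Allowing fractional choices, the relaxed optimum would be about 57.0, but items are indivisible.
crate E + crate F + crate C + crate G + crate A: weight 4 + 2 + 7 + 12 + 3 = 28 ≤ 31, value 13 + 2 + 12 + 12 + 15 = 54.
crate E + crate F + crate C + crate A + crate D: weight 4 + 2 + 7 + 3 + 14 = 30 ≤ 31, value 13 + 2 + 12 + 15 + 14 = 56.
Best is crate E, crate F, crate C, crate A, and crate D with total value 56.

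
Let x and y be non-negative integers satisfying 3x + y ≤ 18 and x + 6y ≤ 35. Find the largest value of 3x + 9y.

57

(x,y)=(4,5) is feasible, giving 57.
(x,y)=(3,5) is feasible, giving 54.
(x,y)=(4,4) is feasible, giving 48.
Maximum is 57 at (x,y)=(4,5).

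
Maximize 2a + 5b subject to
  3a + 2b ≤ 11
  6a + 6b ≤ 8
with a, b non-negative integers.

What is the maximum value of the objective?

The continuous relaxation peaks at (0, 1.33) with value 6.67; rounding to a feasible lattice point costs some objective.
(a,b)=(0,1): 3·0+2·1=2≤11, 6·0+6·1=6≤8, objective 5.
(a,b)=(1,0): 3·1+2·0=3≤11, 6·1+6·0=6≤8, objective 2.
Maximum is 5 at (a,b)=(0,1).

5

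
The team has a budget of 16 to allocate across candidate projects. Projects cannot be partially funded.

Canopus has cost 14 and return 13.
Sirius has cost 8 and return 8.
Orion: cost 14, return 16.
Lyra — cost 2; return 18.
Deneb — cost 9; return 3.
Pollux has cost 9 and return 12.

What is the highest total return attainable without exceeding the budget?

Orion + Lyra: cost 14 + 2 = 16 ≤ 16, return 16 + 18 = 34.
Lyra + Pollux: cost 2 + 9 = 11 ≤ 16, return 18 + 12 = 30.
Canopus + Lyra: cost 14 + 2 = 16 ≤ 16, return 13 + 18 = 31.
Best is Orion and Lyra with total return 34.

34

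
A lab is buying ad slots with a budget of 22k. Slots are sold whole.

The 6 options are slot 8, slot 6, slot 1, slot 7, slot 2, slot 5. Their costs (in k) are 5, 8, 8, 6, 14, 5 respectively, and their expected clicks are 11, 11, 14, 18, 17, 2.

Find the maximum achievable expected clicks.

Allowing fractional choices, the relaxed optimum would be about 47.1, but ad slots are indivisible.
slot 6 + slot 1 + slot 7: cost 8 + 8 + 6 = 22 ≤ 22, expected clicks 11 + 14 + 18 = 43.
slot 8 + slot 6 + slot 7: cost 5 + 8 + 6 = 19 ≤ 22, expected clicks 11 + 11 + 18 = 40.
slot 8 + slot 1 + slot 7: cost 5 + 8 + 6 = 19 ≤ 22, expected clicks 11 + 14 + 18 = 43.
The maximum expected clicks is 43; one optimal choice is slot 8, slot 1, and slot 7.

43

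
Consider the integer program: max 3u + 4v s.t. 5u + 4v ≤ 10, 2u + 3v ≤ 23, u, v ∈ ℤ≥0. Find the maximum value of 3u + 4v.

(u,v)=(0,2): 5·0+4·2=8≤10, 2·0+3·2=6≤23, objective 8.
(u,v)=(1,1): 5·1+4·1=9≤10, 2·1+3·1=5≤23, objective 7.
The best lattice point is (0,2), giving 8.

8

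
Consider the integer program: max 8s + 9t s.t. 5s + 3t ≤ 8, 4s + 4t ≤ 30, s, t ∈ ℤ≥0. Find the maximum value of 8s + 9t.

Relaxing integrality, the LP optimum is 24.00 at (s,t) = (0, 2.67), which is not an integer point.
(s,t)=(0,2): 5·0+3·2=6≤8, 4·0+4·2=8≤30, objective 18.
(s,t)=(1,1): 5·1+3·1=8≤8, 4·1+4·1=8≤30, objective 17.
(s,t)=(0,1): 5·0+3·1=3≤8, 4·0+4·1=4≤30, objective 9.
Maximum is 18 at (s,t)=(0,2).

18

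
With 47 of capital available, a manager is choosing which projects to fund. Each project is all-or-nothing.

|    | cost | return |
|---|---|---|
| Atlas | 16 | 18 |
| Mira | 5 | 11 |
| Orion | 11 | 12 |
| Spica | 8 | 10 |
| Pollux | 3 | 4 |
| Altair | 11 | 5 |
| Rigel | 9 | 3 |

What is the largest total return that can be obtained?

55

This is an integer program with binary decision variables.
Take Atlas, Mira, Orion, Spica, and Pollux: cost 16 + 5 + 11 + 8 + 3 = 43 ≤ 47, return 18 + 11 + 12 + 10 + 4 = 55.
No other feasible combination does better.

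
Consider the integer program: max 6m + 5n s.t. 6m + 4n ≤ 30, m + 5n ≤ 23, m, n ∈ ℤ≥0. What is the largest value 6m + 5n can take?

33

The continuous relaxation peaks at (2.23, 4.15) with value 34.15; rounding to a feasible lattice point costs some objective.
(m,n)=(3,3): 6·3+4·3=30≤30, 1·3+5·3=18≤23, objective 33.
(m,n)=(2,4): 6·2+4·4=28≤30, 1·2+5·4=22≤23, objective 32.
(m,n)=(3,2): 6·3+4·2=26≤30, 1·3+5·2=13≤23, objective 28.
Maximum is 33 at (m,n)=(3,3).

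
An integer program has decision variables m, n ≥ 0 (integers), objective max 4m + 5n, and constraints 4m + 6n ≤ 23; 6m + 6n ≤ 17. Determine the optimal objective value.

10

The continuous relaxation peaks at (0, 2.83) with value 14.17; rounding to a feasible lattice point costs some objective.
(m,n)=(0,2) is feasible, giving 10.
(m,n)=(1,1) is feasible, giving 9.
(m,n)=(0,1) is feasible, giving 5.
Maximum is 10 at (m,n)=(0,2).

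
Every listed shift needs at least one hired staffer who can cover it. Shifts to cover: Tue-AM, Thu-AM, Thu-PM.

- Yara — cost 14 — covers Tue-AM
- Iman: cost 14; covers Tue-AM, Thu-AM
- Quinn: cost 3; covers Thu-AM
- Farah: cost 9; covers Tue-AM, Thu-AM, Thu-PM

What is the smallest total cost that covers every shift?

9

This is a weighted set-cover instance.
The greedy cost-per-new-shift heuristic would pick Quinn and Farah for 12, but a cheaper cover exists.
Farah alone covers Tue-AM, Thu-AM, Thu-PM — every shift.
Total cost: 9.
No cover costs less than 9.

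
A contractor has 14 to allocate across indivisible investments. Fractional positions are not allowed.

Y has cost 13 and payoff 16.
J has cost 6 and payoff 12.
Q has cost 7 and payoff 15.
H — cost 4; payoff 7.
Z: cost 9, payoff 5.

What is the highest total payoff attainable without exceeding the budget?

Take J and Q: cost 6 + 7 = 13 ≤ 14, payoff 12 + 15 = 27.
No other feasible combination does better.

27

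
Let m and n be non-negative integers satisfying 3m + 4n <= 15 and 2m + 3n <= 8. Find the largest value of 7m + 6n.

(m,n)=(4,0): 3·4+4·0=12≤15, 2·4+3·0=8≤8, objective 28.
(m,n)=(3,0): 3·3+4·0=9≤15, 2·3+3·0=6≤8, objective 21.
Maximum is 28 at (m,n)=(4,0).

28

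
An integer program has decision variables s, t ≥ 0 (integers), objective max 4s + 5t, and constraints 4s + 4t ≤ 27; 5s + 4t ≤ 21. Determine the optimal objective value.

(s,t)=(0,5) is feasible, giving 25.
(s,t)=(1,4) is feasible, giving 24.
(s,t)=(0,4) is feasible, giving 20.
The best lattice point is (0,5), giving 25.

25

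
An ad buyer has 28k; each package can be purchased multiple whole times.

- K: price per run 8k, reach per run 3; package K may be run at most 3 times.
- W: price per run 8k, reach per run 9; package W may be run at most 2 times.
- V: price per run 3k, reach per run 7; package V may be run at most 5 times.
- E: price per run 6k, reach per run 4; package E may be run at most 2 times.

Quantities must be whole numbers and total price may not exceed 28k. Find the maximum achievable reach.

This is a bounded integer knapsack.
2×W and 4×V: price 28 ≤ 28, reach 2·9 + 4·7 = 46.
1×W and 5×V: price 23 ≤ 28, reach 1·9 + 5·7 = 44.
Best is 46.

46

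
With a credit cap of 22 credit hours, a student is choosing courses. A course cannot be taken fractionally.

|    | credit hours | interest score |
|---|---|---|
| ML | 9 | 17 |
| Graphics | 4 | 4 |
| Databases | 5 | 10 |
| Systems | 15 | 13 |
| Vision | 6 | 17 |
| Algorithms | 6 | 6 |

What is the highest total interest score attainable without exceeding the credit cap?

44

This is a 0-1 knapsack instance.
Allowing fractional choices, the relaxed optimum would be about 46.0, but courses are indivisible.
ML + Vision + Algorithms: credit hours 9 + 6 + 6 = 21 ≤ 22, interest score 17 + 17 + 6 = 40.
ML + Databases + Vision: credit hours 9 + 5 + 6 = 20 ≤ 22, interest score 17 + 10 + 17 = 44.
Best is ML, Databases, and Vision with total interest score 44.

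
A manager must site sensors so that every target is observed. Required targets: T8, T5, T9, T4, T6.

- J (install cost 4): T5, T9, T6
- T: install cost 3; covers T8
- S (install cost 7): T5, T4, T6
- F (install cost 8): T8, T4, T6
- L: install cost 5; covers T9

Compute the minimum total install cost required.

Choose J and F: together they cover T8, T5, T9, T4, T6 — every target.
Total install cost: 4 + 8 = 12.

12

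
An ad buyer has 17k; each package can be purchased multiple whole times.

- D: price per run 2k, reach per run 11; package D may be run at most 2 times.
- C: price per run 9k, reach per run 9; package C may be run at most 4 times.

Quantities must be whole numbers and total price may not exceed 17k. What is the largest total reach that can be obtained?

31

This is a bounded integer knapsack.
2×D: price 4 ≤ 17, reach 2·11 = 22.
2×D and 1×C: price 13 ≤ 17, reach 2·11 + 1·9 = 31.
Best is 31.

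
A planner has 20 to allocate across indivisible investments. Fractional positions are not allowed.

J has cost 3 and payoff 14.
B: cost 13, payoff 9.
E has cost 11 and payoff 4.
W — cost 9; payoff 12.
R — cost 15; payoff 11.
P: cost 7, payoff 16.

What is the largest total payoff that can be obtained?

Allowing fractional choices, the relaxed optimum would be about 42.7, but investments are indivisible.
J + P: cost 3 + 7 = 10 ≤ 20, payoff 14 + 16 = 30.
J + W + P: cost 3 + 9 + 7 = 19 ≤ 20, payoff 14 + 12 + 16 = 42.
W + P: cost 9 + 7 = 16 ≤ 20, payoff 12 + 16 = 28.
Best is J, W, and P with total payoff 42.

42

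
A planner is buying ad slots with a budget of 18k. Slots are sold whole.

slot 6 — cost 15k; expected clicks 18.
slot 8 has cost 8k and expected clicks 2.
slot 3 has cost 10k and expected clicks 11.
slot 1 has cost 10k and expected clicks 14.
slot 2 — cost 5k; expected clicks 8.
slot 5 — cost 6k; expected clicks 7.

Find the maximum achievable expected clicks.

This is a 0-1 knapsack instance.
Allowing fractional choices, the relaxed optimum would be about 25.6, but ad slots are indivisible.
slot 1 + slot 5: cost 10 + 6 = 16 ≤ 18, expected clicks 14 + 7 = 21.
slot 1 + slot 2: cost 10 + 5 = 15 ≤ 18, expected clicks 14 + 8 = 22.
Best is slot 1 and slot 2 with total expected clicks 22.

22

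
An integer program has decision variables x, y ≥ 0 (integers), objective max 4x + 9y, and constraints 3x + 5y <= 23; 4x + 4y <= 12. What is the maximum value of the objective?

(x,y)=(0,3): 3·0+5·3=15≤23, 4·0+4·3=12≤12, objective 27.
(x,y)=(1,2): 3·1+5·2=13≤23, 4·1+4·2=12≤12, objective 22.
(x,y)=(0,2): 3·0+5·2=10≤23, 4·0+4·2=8≤12, objective 18.
The best lattice point is (0,3), giving 27.

27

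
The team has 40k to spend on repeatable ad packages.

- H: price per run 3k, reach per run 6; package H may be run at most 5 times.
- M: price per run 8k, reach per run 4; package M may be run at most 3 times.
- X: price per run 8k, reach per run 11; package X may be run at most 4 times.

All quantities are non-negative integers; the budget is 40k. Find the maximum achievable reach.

5×H and 3×X: price 39 ≤ 40, reach 5·6 + 3·11 = 63.
4×H and 3×X: price 36 ≤ 40, reach 4·6 + 3·11 = 57.
Best is 63.

63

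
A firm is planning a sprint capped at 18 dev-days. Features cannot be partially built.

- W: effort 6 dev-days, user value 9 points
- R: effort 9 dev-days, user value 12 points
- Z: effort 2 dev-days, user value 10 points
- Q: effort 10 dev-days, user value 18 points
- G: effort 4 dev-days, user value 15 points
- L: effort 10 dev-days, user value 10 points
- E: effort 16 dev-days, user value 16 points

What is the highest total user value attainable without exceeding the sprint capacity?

W + Z + Q: effort 6 + 2 + 10 = 18 ≤ 18, user value 9 + 10 + 18 = 37.
Z + Q + G: effort 2 + 10 + 4 = 16 ≤ 18, user value 10 + 18 + 15 = 43.
R + Z + G: effort 9 + 2 + 4 = 15 ≤ 18, user value 12 + 10 + 15 = 37.
Best is Z, Q, and G with total user value 43.

43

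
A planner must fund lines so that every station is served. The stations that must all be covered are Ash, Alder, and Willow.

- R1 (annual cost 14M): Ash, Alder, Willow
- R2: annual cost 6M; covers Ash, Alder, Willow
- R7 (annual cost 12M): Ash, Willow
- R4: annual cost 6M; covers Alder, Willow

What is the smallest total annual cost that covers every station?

R2 alone covers Ash, Alder, Willow — every station.
Total annual cost: 6.
No cover costs less than 6.

6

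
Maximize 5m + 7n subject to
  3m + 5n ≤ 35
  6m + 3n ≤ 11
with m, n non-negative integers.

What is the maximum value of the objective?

(m,n)=(0,3) is feasible, giving 21.
(m,n)=(0,2) is feasible, giving 14.
The best lattice point is (0,3), giving 21.

21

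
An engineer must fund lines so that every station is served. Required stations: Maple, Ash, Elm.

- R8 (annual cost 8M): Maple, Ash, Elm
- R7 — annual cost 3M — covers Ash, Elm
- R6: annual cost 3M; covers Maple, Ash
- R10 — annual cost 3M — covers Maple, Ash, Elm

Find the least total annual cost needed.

R10 alone covers Maple, Ash, Elm — every station.
Total annual cost: 3.
No cover costs less than 3.

3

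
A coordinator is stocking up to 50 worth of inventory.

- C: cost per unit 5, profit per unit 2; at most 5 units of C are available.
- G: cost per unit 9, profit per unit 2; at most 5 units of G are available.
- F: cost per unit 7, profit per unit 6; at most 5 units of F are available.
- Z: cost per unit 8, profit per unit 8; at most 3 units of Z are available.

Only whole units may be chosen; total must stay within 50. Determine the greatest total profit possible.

44

Take 1×C, 3×F, and 3×Z: cost 50 ≤ 50, profit 1·2 + 3·6 + 3·8 = 44.
Z has the best ratio (8/8) and is taken to its limit of 3; remaining capacity is filled optimally with the others.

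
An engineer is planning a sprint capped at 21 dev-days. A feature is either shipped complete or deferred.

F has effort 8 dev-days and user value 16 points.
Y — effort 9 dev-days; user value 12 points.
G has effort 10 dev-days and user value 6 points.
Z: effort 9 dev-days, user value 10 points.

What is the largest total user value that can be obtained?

28

Allowing fractional choices, the relaxed optimum would be about 32.4, but features are indivisible.
F + Y: effort 8 + 9 = 17 ≤ 21, user value 16 + 12 = 28.
F + Z: effort 8 + 9 = 17 ≤ 21, user value 16 + 10 = 26.
F + G: effort 8 + 10 = 18 ≤ 21, user value 16 + 6 = 22.
Best is F and Y with total user value 28.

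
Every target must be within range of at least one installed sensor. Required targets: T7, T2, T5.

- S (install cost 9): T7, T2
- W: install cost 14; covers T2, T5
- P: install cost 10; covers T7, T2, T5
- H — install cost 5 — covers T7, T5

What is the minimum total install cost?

This is an integer covering problem.
The greedy cost-per-new-target heuristic would pick H and S for 14, but a cheaper cover exists.
P alone covers T7, T2, T5 — every target.
Total install cost: 10.
No cover costs less than 10.

10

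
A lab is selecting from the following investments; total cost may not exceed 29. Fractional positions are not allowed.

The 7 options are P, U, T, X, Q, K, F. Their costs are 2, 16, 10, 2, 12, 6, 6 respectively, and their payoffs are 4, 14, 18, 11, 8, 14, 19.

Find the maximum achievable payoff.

66

Take P, T, X, K, and F: cost 2 + 10 + 2 + 6 + 6 = 26 ≤ 29, payoff 4 + 18 + 11 + 14 + 19 = 66.
No other feasible combination does better.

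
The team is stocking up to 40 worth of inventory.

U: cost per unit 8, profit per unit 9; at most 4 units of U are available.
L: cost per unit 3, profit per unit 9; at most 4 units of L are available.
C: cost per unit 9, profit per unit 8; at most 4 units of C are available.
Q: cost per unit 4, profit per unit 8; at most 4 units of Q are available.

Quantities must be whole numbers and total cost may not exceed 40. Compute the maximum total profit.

78

2×U, 4×L, and 3×Q: cost 40 ≤ 40, profit 2·9 + 4·9 + 3·8 = 78.
1×U, 4×L, and 4×Q: cost 36 ≤ 40, profit 1·9 + 4·9 + 4·8 = 77.
Best is 78.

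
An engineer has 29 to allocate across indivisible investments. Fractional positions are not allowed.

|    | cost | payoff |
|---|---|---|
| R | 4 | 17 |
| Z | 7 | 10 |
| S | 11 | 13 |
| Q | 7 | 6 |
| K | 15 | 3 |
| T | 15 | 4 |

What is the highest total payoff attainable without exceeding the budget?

46

R + S + Q: cost 4 + 11 + 7 = 22 ≤ 29, payoff 17 + 13 + 6 = 36.
R + Z + S + Q: cost 4 + 7 + 11 + 7 = 29 ≤ 29, payoff 17 + 10 + 13 + 6 = 46.
R + Z + S: cost 4 + 7 + 11 = 22 ≤ 29, payoff 17 + 10 + 13 = 40.
Best is R, Z, S, and Q with total payoff 46.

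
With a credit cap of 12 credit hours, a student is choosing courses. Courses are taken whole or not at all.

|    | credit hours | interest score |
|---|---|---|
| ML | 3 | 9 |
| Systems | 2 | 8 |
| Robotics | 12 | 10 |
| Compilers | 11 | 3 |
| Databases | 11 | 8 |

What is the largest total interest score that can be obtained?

Take ML and Systems: credit hours 3 + 2 = 5 ≤ 12, interest score 9 + 8 = 17.
No other feasible combination does better.

17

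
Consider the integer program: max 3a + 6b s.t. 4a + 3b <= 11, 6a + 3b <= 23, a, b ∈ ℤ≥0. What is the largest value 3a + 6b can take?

(a,b)=(0,3): 4·0+3·3=9≤11, 6·0+3·3=9≤23, objective 18.
(a,b)=(1,2): 4·1+3·2=10≤11, 6·1+3·2=12≤23, objective 15.
(a,b)=(0,2): 4·0+3·2=6≤11, 6·0+3·2=6≤23, objective 12.
No feasible integer point exceeds 18.

18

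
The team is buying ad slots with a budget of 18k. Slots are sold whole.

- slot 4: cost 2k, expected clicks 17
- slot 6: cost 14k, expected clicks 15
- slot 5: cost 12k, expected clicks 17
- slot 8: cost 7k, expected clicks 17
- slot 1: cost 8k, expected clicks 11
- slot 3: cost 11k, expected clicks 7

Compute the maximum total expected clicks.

slot 4 + slot 5: cost 2 + 12 = 14 ≤ 18, expected clicks 17 + 17 = 34.
slot 4 + slot 8: cost 2 + 7 = 9 ≤ 18, expected clicks 17 + 17 = 34.
slot 4 + slot 8 + slot 1: cost 2 + 7 + 8 = 17 ≤ 18, expected clicks 17 + 17 + 11 = 45.
Best is slot 4, slot 8, and slot 1 with total expected clicks 45.

45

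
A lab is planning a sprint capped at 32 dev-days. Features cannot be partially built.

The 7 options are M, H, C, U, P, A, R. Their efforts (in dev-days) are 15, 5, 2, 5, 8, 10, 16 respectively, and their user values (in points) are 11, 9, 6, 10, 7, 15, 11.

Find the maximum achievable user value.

47

Allowing fractional choices, the relaxed optimum would be about 48.5, but features are indivisible.
M + C + U + A: effort 15 + 2 + 5 + 10 = 32 ≤ 32, user value 11 + 6 + 10 + 15 = 42.
H + C + U + P + A: effort 5 + 2 + 5 + 8 + 10 = 30 ≤ 32, user value 9 + 6 + 10 + 7 + 15 = 47.
H + U + P + A: effort 5 + 5 + 8 + 10 = 28 ≤ 32, user value 9 + 10 + 7 + 15 = 41.
Best is H, C, U, P, and A with total user value 47.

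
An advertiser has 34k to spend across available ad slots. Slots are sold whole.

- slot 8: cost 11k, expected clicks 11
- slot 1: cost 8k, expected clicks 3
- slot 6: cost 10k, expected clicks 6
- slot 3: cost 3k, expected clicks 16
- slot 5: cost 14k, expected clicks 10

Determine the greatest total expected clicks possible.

37

Allowing fractional choices, the relaxed optimum would be about 40.6, but ad slots are indivisible.
slot 8 + slot 1 + slot 6 + slot 3: cost 11 + 8 + 10 + 3 = 32 ≤ 34, expected clicks 11 + 3 + 6 + 16 = 36.
slot 8 + slot 3 + slot 5: cost 11 + 3 + 14 = 28 ≤ 34, expected clicks 11 + 16 + 10 = 37.
Best is slot 8, slot 3, and slot 5 with total expected clicks 37.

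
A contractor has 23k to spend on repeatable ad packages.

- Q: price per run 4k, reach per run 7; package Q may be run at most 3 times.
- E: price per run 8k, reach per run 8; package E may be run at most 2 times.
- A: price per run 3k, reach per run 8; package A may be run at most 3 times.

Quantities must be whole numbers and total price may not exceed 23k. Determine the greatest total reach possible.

This is a bounded integer knapsack.
A has the best ratio (8/3); taking only A gives at most 3×8 = 24 (stopped by the supply cap of 3).
Mixing does better — 3×Q and 3×A: price 21 ≤ 23, reach 3·7 + 3·8 = 45.

45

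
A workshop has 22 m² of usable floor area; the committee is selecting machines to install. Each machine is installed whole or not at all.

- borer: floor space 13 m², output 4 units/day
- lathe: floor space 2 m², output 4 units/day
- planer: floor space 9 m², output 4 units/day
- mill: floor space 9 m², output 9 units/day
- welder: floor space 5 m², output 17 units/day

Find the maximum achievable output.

30

lathe + planer + welder: floor space 2 + 9 + 5 = 16 ≤ 22, output 4 + 4 + 17 = 25.
lathe + mill + welder: floor space 2 + 9 + 5 = 16 ≤ 22, output 4 + 9 + 17 = 30.
mill + welder: floor space 9 + 5 = 14 ≤ 22, output 9 + 17 = 26.
Best is lathe, mill, and welder with total output 30.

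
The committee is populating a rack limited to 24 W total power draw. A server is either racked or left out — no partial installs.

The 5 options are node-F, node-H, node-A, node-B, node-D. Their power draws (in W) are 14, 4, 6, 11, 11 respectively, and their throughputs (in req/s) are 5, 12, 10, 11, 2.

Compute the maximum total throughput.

Allowing fractional choices, the relaxed optimum would be about 34.1, but servers are indivisible.
node-H + node-A + node-B: power draw 4 + 6 + 11 = 21 ≤ 24, throughput 12 + 10 + 11 = 33.
node-F + node-H + node-A: power draw 14 + 4 + 6 = 24 ≤ 24, throughput 5 + 12 + 10 = 27.
node-H + node-A + node-D: power draw 4 + 6 + 11 = 21 ≤ 24, throughput 12 + 10 + 2 = 24.
Best is node-H, node-A, and node-B with total throughput 33.

33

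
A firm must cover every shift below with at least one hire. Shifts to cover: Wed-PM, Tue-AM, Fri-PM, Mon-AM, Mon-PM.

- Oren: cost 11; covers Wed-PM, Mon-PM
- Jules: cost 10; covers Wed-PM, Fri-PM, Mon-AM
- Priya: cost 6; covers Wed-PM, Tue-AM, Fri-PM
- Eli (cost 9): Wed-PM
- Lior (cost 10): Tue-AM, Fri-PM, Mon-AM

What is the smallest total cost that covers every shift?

21

This is an integer covering problem.
The greedy cost-per-new-shift heuristic would pick Priya, Jules, and Oren for 27, but a cheaper cover exists.
Choose Oren and Lior: together they cover Wed-PM, Tue-AM, Fri-PM, Mon-AM, Mon-PM — every shift.
Total cost: 11 + 10 = 21.
No cover costs less than 21.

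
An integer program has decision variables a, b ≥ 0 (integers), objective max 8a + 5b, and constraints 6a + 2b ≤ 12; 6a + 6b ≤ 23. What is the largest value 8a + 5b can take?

(a,b)=(1,2): 6·1+2·2=10≤12, 6·1+6·2=18≤23, objective 18.
(a,b)=(0,3): 6·0+2·3=6≤12, 6·0+6·3=18≤23, objective 15.
Maximum is 18 at (a,b)=(1,2).

18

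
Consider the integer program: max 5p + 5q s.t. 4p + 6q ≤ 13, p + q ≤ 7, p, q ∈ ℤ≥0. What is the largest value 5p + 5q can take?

Relaxing integrality, the LP optimum is 16.25 at (p,q) = (3.25, 0), which is not an integer point.
(p,q)=(3,0): 4·3+6·0=12≤13, 1·3+1·0=3≤7, objective 15.
(p,q)=(2,0): 4·2+6·0=8≤13, 1·2+1·0=2≤7, objective 10.
No feasible integer point exceeds 15.

15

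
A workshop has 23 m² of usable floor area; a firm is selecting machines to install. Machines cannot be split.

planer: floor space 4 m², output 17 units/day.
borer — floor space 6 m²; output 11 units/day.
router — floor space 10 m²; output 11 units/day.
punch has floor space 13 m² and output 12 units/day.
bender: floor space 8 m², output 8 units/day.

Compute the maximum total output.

40

planer + borer + router: floor space 4 + 6 + 10 = 20 ≤ 23, output 17 + 11 + 11 = 39.
planer + borer + punch: floor space 4 + 6 + 13 = 23 ≤ 23, output 17 + 11 + 12 = 40.
planer + borer + bender: floor space 4 + 6 + 8 = 18 ≤ 23, output 17 + 11 + 8 = 36.
Best is planer, borer, and punch with total output 40.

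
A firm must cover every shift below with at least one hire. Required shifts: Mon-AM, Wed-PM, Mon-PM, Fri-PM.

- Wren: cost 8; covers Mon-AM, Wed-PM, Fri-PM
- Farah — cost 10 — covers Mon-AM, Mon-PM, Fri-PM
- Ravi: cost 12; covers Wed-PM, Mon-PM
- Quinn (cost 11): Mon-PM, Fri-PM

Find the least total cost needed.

18

Choose Wren and Farah: together they cover Mon-AM, Wed-PM, Mon-PM, Fri-PM — every shift.
Total cost: 8 + 10 = 18.
No cover costs less than 18.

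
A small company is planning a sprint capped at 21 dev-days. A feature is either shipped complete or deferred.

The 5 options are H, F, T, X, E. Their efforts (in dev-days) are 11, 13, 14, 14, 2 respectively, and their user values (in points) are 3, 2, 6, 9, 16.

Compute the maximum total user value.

25

This is an integer program with binary decision variables.
Allowing fractional choices, the relaxed optimum would be about 27.1, but features are indivisible.
T + E: effort 14 + 2 = 16 ≤ 21, user value 6 + 16 = 22.
X + E: effort 14 + 2 = 16 ≤ 21, user value 9 + 16 = 25.
Best is X and E with total user value 25.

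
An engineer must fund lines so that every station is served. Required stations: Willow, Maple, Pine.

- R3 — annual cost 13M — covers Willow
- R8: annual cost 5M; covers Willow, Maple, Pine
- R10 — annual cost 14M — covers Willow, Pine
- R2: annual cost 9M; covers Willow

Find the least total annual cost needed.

5

R8 alone covers Willow, Maple, Pine — every station.
Total annual cost: 5.
No cover costs less than 5.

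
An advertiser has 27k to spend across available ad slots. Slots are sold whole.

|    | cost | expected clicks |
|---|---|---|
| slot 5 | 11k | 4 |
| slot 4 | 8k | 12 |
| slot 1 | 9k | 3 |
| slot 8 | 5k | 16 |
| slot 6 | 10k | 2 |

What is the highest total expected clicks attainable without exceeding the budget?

This is an integer program with binary decision variables.
slot 4 + slot 8 + slot 6: cost 8 + 5 + 10 = 23 ≤ 27, expected clicks 12 + 16 + 2 = 30.
slot 4 + slot 1 + slot 8: cost 8 + 9 + 5 = 22 ≤ 27, expected clicks 12 + 3 + 16 = 31.
slot 5 + slot 4 + slot 8: cost 11 + 8 + 5 = 24 ≤ 27, expected clicks 4 + 12 + 16 = 32.
Best is slot 5, slot 4, and slot 8 with total expected clicks 32.

32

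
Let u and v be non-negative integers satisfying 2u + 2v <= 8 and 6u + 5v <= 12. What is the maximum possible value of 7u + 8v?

(u,v)=(0,2): 2·0+2·2=4≤8, 6·0+5·2=10≤12, objective 16.
(u,v)=(1,1): 2·1+2·1=4≤8, 6·1+5·1=11≤12, objective 15.
(u,v)=(0,1): 2·0+2·1=2≤8, 6·0+5·1=5≤12, objective 8.
Maximum is 16 at (u,v)=(0,2).

16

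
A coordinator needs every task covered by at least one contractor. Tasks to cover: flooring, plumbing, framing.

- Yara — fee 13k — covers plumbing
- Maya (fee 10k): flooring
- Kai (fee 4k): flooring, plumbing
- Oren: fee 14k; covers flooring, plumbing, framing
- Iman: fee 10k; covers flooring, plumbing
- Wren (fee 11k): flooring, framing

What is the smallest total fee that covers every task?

This is a weighted set-cover instance.
The greedy cost-per-new-task heuristic would pick Kai and Wren for 15, but a cheaper cover exists.
Oren alone covers flooring, plumbing, framing — every task.
Total fee: 14.
No cover costs less than 14.

14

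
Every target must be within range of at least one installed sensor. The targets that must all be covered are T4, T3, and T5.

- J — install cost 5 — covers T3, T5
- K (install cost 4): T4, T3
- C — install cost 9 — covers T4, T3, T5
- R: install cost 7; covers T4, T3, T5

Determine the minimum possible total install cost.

The greedy cost-per-new-target heuristic would pick K and J for 9, but a cheaper cover exists.
R alone covers T4, T3, T5 — every target.
Total install cost: 7.
No cover costs less than 7.

7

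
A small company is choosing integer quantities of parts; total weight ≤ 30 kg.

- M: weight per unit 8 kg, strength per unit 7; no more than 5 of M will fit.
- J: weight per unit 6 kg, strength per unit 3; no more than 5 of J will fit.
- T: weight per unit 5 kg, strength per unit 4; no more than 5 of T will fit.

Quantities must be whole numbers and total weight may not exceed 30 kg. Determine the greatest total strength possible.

25

3×M and 1×T: weight 29 ≤ 30, strength 3·7 + 1·4 = 25.
3×M and 1×J: weight 30 ≤ 30, strength 3·7 + 1·3 = 24.
Best is 25.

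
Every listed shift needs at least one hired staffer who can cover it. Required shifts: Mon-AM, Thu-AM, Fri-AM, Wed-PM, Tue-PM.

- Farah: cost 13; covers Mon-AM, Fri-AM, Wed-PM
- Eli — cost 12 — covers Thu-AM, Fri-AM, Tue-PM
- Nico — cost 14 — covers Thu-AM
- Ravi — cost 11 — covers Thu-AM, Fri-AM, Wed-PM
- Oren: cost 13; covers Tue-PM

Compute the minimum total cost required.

This is an integer covering problem.
The greedy cost-per-new-shift heuristic would pick Ravi, Eli, and Farah for 36, but a cheaper cover exists.
Choose Farah and Eli: together they cover Mon-AM, Thu-AM, Fri-AM, Wed-PM, Tue-PM — every shift.
Total cost: 13 + 12 = 25.
No cover costs less than 25.

25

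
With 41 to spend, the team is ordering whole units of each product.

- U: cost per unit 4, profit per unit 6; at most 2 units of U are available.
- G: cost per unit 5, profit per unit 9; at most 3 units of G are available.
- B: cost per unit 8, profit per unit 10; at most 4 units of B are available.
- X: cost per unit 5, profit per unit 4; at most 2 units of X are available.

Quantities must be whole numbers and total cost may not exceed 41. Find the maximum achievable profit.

59

Take 2×U, 3×G, and 2×B: cost 39 ≤ 41, profit 2·6 + 3·9 + 2·10 = 59.
G has the best ratio (9/5) and is taken to its limit of 3; remaining capacity is filled optimally with the others.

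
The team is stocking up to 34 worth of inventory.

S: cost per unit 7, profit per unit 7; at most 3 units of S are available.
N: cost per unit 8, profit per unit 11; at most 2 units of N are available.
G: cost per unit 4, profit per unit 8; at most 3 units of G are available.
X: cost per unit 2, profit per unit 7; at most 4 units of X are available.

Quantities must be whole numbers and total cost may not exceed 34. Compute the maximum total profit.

67

X has the best ratio (7/2); taking only X gives at most 4×7 = 28 (stopped by the supply cap of 4).
Mixing does better — 2×N, 3×G, and 3×X: cost 34 ≤ 34, profit 2·11 + 3·8 + 3·7 = 67.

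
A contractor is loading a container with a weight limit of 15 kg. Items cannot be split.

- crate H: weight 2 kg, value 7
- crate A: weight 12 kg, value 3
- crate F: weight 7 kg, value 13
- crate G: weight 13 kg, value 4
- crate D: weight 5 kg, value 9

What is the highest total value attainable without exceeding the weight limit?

Allowing fractional choices, the relaxed optimum would be about 29.3, but items are indivisible.
crate H + crate F + crate D: weight 2 + 7 + 5 = 14 ≤ 15, value 7 + 13 + 9 = 29.
crate F + crate D: weight 7 + 5 = 12 ≤ 15, value 13 + 9 = 22.
crate H + crate F: weight 2 + 7 = 9 ≤ 15, value 7 + 13 = 20.
Best is crate H, crate F, and crate D with total value 29.

29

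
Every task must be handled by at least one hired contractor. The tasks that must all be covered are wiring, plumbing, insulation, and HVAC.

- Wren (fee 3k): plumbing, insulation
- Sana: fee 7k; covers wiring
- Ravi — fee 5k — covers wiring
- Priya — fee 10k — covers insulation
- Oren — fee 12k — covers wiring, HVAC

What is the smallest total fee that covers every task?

15

The greedy cost-per-new-task heuristic would pick Wren, Ravi, and Oren for 20, but a cheaper cover exists.
Choose Wren and Oren: together they cover wiring, plumbing, insulation, HVAC — every task.
Total fee: 3 + 12 = 15.
No cover costs less than 15.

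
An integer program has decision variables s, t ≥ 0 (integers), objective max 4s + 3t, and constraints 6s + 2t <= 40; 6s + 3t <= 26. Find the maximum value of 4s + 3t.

24

(s,t)=(0,8): 6·0+2·8=16≤40, 6·0+3·8=24≤26, objective 24.
(s,t)=(0,7): 6·0+2·7=14≤40, 6·0+3·7=21≤26, objective 21.
The best lattice point is (0,8), giving 24.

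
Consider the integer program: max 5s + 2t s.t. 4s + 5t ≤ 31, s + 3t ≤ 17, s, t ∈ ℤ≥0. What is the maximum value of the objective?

The continuous relaxation peaks at (7.75, 0) with value 38.75; rounding to a feasible lattice point costs some objective.
(s,t)=(7,0): 4·7+5·0=28≤31, 1·7+3·0=7≤17, objective 35.
(s,t)=(6,1): 4·6+5·1=29≤31, 1·6+3·1=9≤17, objective 32.
(s,t)=(6,0): 4·6+5·0=24≤31, 1·6+3·0=6≤17, objective 30.
Maximum is 35 at (s,t)=(7,0).

35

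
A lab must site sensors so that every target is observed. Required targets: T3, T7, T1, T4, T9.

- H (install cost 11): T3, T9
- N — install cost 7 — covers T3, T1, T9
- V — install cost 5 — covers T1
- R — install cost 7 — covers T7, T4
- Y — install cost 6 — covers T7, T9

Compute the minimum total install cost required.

Choose N and R: together they cover T3, T7, T1, T4, T9 — every target.
Total install cost: 7 + 7 = 14.

14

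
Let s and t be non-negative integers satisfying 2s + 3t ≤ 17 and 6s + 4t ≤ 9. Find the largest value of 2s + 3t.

6

Relaxing integrality, the LP optimum is 6.75 at (s,t) = (0, 2.25), which is not an integer point.
(s,t)=(0,2): 2·0+3·2=6≤17, 6·0+4·2=8≤9, objective 6.
(s,t)=(0,1): 2·0+3·1=3≤17, 6·0+4·1=4≤9, objective 3.
Maximum is 6 at (s,t)=(0,2).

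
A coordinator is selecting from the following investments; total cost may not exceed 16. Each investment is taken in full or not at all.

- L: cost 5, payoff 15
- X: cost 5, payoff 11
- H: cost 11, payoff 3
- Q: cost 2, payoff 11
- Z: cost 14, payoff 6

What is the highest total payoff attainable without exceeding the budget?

37

Take L, X, and Q: cost 5 + 5 + 2 = 12 ≤ 16, payoff 15 + 11 + 11 = 37.
No other feasible combination does better.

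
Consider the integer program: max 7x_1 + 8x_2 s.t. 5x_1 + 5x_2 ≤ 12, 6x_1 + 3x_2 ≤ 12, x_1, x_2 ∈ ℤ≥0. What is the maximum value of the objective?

16

The continuous relaxation peaks at (0, 2.4) with value 19.20; rounding to a feasible lattice point costs some objective.
(x_1,x_2)=(0,2): 5·0+5·2=10≤12, 6·0+3·2=6≤12, objective 16.
(x_1,x_2)=(1,1): 5·1+5·1=10≤12, 6·1+3·1=9≤12, objective 15.
(x_1,x_2)=(0,1): 5·0+5·1=5≤12, 6·0+3·1=3≤12, objective 8.
Maximum is 16 at (x_1,x_2)=(0,2).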